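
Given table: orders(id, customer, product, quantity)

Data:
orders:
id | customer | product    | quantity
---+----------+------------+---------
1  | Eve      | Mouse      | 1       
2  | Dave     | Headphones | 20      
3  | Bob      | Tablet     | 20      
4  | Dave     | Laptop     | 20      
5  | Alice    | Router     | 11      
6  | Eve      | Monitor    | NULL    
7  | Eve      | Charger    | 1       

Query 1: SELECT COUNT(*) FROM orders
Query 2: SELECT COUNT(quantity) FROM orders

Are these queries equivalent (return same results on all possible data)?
No, not equivalent

Query 1 returns: [(7,)]
Query 2 returns: [(6,)]

Reason: COUNT(*) includes NULLs, COUNT(column) excludes them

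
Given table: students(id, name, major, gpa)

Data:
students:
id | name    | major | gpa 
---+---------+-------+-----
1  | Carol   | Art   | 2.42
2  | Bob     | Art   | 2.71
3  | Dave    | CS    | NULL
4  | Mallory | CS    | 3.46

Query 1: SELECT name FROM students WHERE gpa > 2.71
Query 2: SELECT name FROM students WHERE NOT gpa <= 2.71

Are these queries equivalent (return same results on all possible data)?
Yes, equivalent

Both queries return: [('Mallory',)]

Reason: Both filter gpa > 2.71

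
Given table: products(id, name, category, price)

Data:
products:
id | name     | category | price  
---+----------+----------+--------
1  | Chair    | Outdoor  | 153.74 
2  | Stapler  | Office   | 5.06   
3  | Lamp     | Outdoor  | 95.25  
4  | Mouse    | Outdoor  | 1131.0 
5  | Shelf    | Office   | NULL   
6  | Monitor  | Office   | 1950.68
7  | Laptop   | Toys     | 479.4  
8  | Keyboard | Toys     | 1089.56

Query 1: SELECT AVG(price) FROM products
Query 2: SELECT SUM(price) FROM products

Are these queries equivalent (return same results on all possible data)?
No, not equivalent

Query 1 returns: [(700.67,)]
Query 2 returns: [(4904.69,)]

Reason: AVG vs SUM give different aggregate values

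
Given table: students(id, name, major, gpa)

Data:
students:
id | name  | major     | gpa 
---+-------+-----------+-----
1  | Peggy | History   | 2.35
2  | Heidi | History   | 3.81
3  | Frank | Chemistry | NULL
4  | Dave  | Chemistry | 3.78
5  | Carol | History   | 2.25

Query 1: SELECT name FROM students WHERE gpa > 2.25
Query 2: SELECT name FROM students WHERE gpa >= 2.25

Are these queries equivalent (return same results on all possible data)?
No, not equivalent

Query 1 returns: [('Peggy',), ('Heidi',), ('Dave',)]
Query 2 returns: [('Peggy',), ('Heidi',), ('Dave',), ('Carol',)]

Reason: > vs >= gives different results when gpa = 2.25 exists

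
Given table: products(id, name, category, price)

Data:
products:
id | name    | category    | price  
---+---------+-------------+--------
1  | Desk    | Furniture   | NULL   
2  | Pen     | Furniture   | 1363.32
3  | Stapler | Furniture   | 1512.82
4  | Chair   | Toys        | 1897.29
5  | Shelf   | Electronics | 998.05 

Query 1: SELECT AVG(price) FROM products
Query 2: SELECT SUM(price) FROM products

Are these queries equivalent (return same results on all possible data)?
No, not equivalent

Query 1 returns: [(1442.87,)]
Query 2 returns: [(5771.48,)]

Reason: AVG vs SUM give different aggregate values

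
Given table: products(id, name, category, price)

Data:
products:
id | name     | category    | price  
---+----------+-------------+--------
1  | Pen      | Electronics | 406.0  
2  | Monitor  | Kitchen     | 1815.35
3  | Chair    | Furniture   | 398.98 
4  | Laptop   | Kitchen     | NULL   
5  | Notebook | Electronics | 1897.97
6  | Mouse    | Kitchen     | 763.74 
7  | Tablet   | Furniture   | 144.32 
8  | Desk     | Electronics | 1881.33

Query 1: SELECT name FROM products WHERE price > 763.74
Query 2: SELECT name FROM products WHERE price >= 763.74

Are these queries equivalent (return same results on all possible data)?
No, not equivalent

Query 1 returns: [('Monitor',), ('Notebook',), ('Desk',)]
Query 2 returns: [('Monitor',), ('Notebook',), ('Mouse',), ('Desk',)]

Reason: > vs >= gives different results when price = 763.74 exists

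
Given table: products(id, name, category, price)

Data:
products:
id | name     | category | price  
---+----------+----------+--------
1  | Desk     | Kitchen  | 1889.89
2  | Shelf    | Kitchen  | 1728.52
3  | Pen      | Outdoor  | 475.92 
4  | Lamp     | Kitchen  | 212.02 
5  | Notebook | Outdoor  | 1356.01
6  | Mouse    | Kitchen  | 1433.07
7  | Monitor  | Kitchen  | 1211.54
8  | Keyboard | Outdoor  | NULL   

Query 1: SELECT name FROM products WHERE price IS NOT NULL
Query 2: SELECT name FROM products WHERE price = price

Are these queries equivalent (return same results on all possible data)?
Yes, equivalent

Both queries return: [('Desk',), ('Lamp',), ('Monitor',), ('Mouse',), ('Notebook',), ('Pen',), ('Shelf',)]

Reason: IS NOT NULL vs self-equality (both exclude NULLs)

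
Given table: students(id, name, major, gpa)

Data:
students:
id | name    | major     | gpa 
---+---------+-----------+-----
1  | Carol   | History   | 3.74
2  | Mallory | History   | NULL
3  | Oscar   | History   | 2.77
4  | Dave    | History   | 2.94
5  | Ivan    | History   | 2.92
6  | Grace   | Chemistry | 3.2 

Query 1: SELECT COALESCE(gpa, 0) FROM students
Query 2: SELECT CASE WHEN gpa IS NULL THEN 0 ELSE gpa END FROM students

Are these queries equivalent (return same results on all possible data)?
Yes, equivalent

Both queries return: [(0,), (2.77,), (2.92,), (2.94,), (3.2,), (3.74,)]

Reason: COALESCE vs CASE for NULL handling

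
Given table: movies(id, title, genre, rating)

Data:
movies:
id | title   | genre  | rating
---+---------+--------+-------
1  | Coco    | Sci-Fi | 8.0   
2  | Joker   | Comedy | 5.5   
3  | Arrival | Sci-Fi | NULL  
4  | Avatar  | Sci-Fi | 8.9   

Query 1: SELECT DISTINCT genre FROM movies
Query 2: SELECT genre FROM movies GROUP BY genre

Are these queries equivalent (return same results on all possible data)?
Yes, equivalent

Both queries return: [('Comedy',), ('Sci-Fi',)]

Reason: Both get unique genres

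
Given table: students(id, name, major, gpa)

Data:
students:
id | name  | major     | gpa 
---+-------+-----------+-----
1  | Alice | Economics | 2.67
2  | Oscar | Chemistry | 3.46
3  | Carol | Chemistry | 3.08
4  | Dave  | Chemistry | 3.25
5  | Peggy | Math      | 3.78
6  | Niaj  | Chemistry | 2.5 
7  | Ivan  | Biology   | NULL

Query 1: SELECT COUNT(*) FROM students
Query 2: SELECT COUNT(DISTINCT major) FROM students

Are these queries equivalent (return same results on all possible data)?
No, not equivalent

Query 1 returns: [(7,)]
Query 2 returns: [(4,)]

Reason: COUNT(*) counts rows, COUNT(DISTINCT major) counts unique majors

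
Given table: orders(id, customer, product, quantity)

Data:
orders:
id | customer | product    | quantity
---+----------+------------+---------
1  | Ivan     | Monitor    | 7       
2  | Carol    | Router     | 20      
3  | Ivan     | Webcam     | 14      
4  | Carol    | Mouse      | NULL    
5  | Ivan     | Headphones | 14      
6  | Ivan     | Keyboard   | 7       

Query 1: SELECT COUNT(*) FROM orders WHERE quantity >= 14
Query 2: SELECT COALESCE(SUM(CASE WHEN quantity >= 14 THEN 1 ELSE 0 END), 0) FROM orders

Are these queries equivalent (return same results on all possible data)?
Yes, equivalent

Both queries return: [(3,)]

Reason: COUNT with WHERE vs conditional SUM (COALESCE handles empty-table NULL)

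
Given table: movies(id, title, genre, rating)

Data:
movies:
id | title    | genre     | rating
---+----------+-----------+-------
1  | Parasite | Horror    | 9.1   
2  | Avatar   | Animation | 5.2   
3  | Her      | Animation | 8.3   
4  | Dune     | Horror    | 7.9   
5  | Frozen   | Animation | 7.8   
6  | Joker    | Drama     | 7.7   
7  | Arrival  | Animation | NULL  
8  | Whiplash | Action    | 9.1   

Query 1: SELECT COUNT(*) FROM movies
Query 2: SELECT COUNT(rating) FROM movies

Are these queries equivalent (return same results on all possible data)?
No, not equivalent

Query 1 returns: [(8,)]
Query 2 returns: [(7,)]

Reason: COUNT(*) includes NULLs, COUNT(column) excludes them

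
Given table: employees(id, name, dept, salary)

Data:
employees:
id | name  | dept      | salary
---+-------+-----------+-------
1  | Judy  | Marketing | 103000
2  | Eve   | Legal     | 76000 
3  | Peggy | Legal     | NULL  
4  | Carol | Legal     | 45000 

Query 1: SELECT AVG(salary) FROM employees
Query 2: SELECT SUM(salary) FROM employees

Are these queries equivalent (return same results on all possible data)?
No, not equivalent

Query 1 returns: [(74666.66666666667,)]
Query 2 returns: [(224000,)]

Reason: AVG vs SUM give different aggregate values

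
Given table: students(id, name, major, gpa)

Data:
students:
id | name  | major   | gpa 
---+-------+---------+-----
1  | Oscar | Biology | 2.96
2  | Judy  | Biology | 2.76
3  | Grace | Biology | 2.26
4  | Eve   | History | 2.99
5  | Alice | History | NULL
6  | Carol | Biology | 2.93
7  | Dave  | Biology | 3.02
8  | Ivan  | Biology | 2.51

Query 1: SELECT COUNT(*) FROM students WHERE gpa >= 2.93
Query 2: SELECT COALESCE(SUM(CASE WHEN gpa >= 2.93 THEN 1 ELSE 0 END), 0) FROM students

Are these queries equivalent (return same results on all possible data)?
Yes, equivalent

Both queries return: [(4,)]

Reason: COUNT with WHERE vs conditional SUM (COALESCE handles empty-table NULL)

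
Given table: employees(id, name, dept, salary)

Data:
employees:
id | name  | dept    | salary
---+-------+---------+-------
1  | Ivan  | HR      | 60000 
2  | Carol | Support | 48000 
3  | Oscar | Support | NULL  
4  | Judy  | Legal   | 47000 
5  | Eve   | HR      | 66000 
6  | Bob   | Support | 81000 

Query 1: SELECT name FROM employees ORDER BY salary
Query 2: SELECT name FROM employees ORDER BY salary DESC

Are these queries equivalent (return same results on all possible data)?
No, not equivalent

Query 1 returns: [('Oscar',), ('Judy',), ('Carol',), ('Ivan',), ('Eve',), ('Bob',)]
Query 2 returns: [('Bob',), ('Eve',), ('Ivan',), ('Carol',), ('Judy',), ('Oscar',)]

Reason: ASC vs DESC gives opposite ordering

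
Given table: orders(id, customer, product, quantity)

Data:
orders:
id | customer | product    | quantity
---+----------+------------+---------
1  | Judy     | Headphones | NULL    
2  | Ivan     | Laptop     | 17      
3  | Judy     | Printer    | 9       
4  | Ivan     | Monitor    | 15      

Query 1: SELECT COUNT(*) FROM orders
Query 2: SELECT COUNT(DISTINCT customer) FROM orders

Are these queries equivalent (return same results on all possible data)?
No, not equivalent

Query 1 returns: [(4,)]
Query 2 returns: [(2,)]

Reason: COUNT(*) counts rows, COUNT(DISTINCT customer) counts unique customers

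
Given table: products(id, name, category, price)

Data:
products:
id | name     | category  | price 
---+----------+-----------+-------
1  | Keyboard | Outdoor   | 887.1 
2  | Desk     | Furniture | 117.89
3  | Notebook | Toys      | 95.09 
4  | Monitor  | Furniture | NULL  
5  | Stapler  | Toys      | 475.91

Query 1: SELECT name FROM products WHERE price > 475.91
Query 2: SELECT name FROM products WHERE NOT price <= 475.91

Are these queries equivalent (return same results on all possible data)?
Yes, equivalent

Both queries return: [('Keyboard',)]

Reason: Both filter price > 475.91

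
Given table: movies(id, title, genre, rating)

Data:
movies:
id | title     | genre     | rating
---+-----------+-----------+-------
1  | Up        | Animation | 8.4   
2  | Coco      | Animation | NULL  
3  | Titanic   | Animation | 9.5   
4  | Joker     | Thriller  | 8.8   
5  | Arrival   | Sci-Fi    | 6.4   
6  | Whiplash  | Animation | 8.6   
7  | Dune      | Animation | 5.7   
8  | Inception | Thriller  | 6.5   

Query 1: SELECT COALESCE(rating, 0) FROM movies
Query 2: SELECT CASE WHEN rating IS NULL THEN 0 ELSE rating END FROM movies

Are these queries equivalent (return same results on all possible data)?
Yes, equivalent

Both queries return: [(0,), (5.7,), (6.4,), (6.5,), (8.4,), (8.6,), (8.8,), (9.5,)]

Reason: COALESCE vs CASE for NULL handling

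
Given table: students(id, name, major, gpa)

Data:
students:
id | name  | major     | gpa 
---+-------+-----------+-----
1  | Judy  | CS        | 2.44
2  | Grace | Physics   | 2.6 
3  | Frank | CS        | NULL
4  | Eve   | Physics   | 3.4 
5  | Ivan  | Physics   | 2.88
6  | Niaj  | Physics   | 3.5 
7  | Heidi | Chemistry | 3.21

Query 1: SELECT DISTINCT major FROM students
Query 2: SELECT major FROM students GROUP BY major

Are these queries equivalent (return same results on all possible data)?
Yes, equivalent

Both queries return: [('CS',), ('Chemistry',), ('Physics',)]

Reason: Both get unique majors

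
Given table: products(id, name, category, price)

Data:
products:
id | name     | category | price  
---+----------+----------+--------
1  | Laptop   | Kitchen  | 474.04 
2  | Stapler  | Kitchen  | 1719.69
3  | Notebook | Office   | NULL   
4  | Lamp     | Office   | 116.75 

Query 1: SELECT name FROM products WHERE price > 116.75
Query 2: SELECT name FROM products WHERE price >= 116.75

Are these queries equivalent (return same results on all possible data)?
No, not equivalent

Query 1 returns: [('Laptop',), ('Stapler',)]
Query 2 returns: [('Laptop',), ('Stapler',), ('Lamp',)]

Reason: > vs >= gives different results when price = 116.75 exists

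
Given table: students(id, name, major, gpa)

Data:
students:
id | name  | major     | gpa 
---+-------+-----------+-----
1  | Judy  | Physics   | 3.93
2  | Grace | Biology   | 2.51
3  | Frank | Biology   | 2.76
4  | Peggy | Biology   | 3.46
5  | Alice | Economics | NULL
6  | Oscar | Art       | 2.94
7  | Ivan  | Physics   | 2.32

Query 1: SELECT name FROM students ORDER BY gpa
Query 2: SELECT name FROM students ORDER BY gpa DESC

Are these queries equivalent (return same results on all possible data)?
No, not equivalent

Query 1 returns: [('Alice',), ('Ivan',), ('Grace',), ('Frank',), ('Oscar',), ('Peggy',), ('Judy',)]
Query 2 returns: [('Judy',), ('Peggy',), ('Oscar',), ('Frank',), ('Grace',), ('Ivan',), ('Alice',)]

Reason: ASC vs DESC gives opposite ordering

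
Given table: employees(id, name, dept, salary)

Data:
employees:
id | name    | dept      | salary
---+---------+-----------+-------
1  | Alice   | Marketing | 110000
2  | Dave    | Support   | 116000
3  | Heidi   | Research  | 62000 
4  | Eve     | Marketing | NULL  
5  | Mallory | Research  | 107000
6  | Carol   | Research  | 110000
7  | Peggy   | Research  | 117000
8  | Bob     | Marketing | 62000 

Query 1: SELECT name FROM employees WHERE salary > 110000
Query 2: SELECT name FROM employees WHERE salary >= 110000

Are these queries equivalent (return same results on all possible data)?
No, not equivalent

Query 1 returns: [('Dave',), ('Peggy',)]
Query 2 returns: [('Alice',), ('Dave',), ('Carol',), ('Peggy',)]

Reason: > vs >= gives different results when salary = 110000 exists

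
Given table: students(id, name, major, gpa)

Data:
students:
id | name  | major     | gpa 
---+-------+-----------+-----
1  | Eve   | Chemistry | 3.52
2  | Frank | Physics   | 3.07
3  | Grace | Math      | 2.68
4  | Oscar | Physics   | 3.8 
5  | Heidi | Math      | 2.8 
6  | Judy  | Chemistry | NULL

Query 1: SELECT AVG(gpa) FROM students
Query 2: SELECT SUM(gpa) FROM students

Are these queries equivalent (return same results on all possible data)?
No, not equivalent

Query 1 returns: [(3.174,)]
Query 2 returns: [(15.87,)]

Reason: AVG vs SUM give different aggregate values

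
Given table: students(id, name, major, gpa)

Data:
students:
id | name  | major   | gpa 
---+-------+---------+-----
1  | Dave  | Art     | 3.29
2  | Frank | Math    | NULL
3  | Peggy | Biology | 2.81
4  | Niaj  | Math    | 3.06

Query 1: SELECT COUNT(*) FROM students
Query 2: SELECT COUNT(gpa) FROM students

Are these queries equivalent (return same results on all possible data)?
No, not equivalent

Query 1 returns: [(4,)]
Query 2 returns: [(3,)]

Reason: COUNT(*) includes NULLs, COUNT(column) excludes them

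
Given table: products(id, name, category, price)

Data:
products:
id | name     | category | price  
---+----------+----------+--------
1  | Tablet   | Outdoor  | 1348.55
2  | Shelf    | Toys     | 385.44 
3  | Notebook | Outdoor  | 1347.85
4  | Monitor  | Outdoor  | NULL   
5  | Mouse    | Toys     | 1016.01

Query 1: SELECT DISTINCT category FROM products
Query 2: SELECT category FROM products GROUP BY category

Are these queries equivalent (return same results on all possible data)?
Yes, equivalent

Both queries return: [('Outdoor',), ('Toys',)]

Reason: Both get unique categorys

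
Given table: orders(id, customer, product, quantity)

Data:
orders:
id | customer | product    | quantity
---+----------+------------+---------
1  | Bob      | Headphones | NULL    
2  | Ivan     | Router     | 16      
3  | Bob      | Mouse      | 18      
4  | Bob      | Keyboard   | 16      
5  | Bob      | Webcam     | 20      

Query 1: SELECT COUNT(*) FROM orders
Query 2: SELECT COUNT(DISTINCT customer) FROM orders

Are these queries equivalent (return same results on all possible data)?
No, not equivalent

Query 1 returns: [(5,)]
Query 2 returns: [(2,)]

Reason: COUNT(*) counts rows, COUNT(DISTINCT customer) counts unique customers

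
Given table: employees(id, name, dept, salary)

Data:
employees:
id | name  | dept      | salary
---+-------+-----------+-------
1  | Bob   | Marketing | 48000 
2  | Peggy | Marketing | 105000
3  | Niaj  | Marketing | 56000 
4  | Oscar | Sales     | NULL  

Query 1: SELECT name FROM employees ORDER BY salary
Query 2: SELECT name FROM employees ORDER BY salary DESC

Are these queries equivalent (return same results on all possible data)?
No, not equivalent

Query 1 returns: [('Oscar',), ('Bob',), ('Niaj',), ('Peggy',)]
Query 2 returns: [('Peggy',), ('Niaj',), ('Bob',), ('Oscar',)]

Reason: ASC vs DESC gives opposite ordering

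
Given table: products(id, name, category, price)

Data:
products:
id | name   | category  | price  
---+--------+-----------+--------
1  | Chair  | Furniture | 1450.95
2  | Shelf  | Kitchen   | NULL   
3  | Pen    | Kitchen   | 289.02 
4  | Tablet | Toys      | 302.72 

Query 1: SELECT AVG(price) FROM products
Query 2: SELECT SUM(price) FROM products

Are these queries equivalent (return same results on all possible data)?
No, not equivalent

Query 1 returns: [(680.8966666666666,)]
Query 2 returns: [(2042.69,)]

Reason: AVG vs SUM give different aggregate values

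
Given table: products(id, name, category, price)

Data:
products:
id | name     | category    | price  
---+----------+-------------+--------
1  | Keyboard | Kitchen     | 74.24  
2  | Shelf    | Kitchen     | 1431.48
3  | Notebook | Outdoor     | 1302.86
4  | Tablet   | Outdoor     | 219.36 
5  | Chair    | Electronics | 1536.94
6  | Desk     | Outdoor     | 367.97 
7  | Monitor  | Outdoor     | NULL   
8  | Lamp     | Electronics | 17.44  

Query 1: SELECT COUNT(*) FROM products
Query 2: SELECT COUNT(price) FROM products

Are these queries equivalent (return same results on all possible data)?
No, not equivalent

Query 1 returns: [(8,)]
Query 2 returns: [(7,)]

Reason: COUNT(*) includes NULLs, COUNT(column) excludes them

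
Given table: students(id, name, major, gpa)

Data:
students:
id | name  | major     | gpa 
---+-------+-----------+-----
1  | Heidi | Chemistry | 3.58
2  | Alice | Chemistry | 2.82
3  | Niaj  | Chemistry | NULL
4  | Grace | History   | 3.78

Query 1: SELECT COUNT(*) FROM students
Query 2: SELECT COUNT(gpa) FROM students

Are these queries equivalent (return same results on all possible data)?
No, not equivalent

Query 1 returns: [(4,)]
Query 2 returns: [(3,)]

Reason: COUNT(*) includes NULLs, COUNT(column) excludes them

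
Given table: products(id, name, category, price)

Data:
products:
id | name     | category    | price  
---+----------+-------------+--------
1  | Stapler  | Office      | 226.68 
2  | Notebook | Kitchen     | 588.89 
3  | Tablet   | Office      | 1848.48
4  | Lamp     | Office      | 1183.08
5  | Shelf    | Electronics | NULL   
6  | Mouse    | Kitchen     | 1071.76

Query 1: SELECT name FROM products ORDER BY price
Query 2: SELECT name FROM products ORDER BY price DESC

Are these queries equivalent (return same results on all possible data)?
No, not equivalent

Query 1 returns: [('Shelf',), ('Stapler',), ('Notebook',), ('Mouse',), ('Lamp',), ('Tablet',)]
Query 2 returns: [('Tablet',), ('Lamp',), ('Mouse',), ('Notebook',), ('Stapler',), ('Shelf',)]

Reason: ASC vs DESC gives opposite ordering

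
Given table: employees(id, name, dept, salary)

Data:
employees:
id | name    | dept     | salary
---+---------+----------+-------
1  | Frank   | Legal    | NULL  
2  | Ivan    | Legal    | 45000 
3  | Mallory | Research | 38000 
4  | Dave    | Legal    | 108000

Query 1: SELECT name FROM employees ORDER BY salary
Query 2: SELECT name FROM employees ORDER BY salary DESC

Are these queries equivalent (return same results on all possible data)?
No, not equivalent

Query 1 returns: [('Frank',), ('Mallory',), ('Ivan',), ('Dave',)]
Query 2 returns: [('Dave',), ('Ivan',), ('Mallory',), ('Frank',)]

Reason: ASC vs DESC gives opposite ordering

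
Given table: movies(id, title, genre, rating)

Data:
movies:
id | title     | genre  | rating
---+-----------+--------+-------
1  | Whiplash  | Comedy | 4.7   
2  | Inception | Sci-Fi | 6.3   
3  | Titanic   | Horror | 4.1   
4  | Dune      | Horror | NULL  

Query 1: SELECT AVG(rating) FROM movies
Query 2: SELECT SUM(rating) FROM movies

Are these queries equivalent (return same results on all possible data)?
No, not equivalent

Query 1 returns: [(5.033333333333333,)]
Query 2 returns: [(15.1,)]

Reason: AVG vs SUM give different aggregate values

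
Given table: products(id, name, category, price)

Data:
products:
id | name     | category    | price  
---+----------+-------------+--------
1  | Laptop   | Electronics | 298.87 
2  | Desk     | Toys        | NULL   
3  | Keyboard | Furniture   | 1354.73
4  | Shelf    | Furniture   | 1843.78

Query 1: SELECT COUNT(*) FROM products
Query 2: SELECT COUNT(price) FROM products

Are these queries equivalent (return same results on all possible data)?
No, not equivalent

Query 1 returns: [(4,)]
Query 2 returns: [(3,)]

Reason: COUNT(*) includes NULLs, COUNT(column) excludes them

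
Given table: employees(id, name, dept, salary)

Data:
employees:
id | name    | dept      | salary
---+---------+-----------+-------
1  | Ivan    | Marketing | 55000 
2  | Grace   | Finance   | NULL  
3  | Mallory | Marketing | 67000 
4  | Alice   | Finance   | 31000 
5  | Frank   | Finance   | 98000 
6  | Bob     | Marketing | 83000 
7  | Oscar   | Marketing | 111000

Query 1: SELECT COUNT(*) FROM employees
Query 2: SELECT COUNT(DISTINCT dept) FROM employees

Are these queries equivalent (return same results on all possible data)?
No, not equivalent

Query 1 returns: [(7,)]
Query 2 returns: [(2,)]

Reason: COUNT(*) counts rows, COUNT(DISTINCT dept) counts unique depts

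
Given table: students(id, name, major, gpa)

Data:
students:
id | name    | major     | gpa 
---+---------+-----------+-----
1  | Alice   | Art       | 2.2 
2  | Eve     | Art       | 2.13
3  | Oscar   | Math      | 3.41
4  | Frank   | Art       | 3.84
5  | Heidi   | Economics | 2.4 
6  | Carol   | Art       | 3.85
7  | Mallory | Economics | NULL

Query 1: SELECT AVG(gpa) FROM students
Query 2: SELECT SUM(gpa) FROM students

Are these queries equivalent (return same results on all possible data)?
No, not equivalent

Query 1 returns: [(2.9716666666666662,)]
Query 2 returns: [(17.83,)]

Reason: AVG vs SUM give different aggregate values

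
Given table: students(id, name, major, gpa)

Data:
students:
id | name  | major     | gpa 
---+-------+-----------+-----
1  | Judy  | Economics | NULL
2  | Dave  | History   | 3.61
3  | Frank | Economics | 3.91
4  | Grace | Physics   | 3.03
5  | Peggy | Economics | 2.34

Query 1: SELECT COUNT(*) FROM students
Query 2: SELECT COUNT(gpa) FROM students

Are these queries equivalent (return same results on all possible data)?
No, not equivalent

Query 1 returns: [(5,)]
Query 2 returns: [(4,)]

Reason: COUNT(*) includes NULLs, COUNT(column) excludes them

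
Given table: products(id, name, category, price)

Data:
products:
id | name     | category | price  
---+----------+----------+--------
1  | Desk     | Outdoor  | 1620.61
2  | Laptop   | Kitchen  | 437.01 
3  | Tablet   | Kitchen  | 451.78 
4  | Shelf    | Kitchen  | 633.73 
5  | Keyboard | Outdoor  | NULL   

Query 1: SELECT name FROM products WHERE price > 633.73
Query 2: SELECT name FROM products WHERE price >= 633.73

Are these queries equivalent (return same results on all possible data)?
No, not equivalent

Query 1 returns: [('Desk',)]
Query 2 returns: [('Desk',), ('Shelf',)]

Reason: > vs >= gives different results when price = 633.73 exists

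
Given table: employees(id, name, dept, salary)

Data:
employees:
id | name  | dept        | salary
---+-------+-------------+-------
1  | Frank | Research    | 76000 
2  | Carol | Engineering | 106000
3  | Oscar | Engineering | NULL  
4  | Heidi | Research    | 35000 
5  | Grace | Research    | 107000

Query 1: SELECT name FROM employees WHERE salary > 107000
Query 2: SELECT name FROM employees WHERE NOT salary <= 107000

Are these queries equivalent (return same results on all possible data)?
Yes, equivalent

Both queries return: []

Reason: Both filter salary > 107000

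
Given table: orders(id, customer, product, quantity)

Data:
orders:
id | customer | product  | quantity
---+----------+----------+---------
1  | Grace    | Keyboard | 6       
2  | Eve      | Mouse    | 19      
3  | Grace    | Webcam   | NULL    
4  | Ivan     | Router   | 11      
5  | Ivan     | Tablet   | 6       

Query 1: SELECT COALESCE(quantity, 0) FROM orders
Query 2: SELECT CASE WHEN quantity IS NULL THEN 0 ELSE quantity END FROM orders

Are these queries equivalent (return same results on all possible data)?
Yes, equivalent

Both queries return: [(0,), (6,), (6,), (11,), (19,)]

Reason: COALESCE vs CASE for NULL handling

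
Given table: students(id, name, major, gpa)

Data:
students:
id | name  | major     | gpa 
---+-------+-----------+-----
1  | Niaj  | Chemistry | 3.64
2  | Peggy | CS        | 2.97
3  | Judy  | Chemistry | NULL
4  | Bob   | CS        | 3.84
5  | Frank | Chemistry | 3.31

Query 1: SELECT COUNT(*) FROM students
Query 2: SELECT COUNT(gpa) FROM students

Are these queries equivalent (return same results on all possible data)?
No, not equivalent

Query 1 returns: [(5,)]
Query 2 returns: [(4,)]

Reason: COUNT(*) includes NULLs, COUNT(column) excludes them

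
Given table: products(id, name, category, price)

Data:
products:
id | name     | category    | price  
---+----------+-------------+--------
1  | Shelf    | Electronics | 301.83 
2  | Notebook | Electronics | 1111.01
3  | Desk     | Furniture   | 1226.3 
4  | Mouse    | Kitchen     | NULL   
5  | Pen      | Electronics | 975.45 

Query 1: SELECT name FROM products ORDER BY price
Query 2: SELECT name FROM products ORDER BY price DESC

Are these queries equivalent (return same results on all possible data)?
No, not equivalent

Query 1 returns: [('Mouse',), ('Shelf',), ('Pen',), ('Notebook',), ('Desk',)]
Query 2 returns: [('Desk',), ('Notebook',), ('Pen',), ('Shelf',), ('Mouse',)]

Reason: ASC vs DESC gives opposite ordering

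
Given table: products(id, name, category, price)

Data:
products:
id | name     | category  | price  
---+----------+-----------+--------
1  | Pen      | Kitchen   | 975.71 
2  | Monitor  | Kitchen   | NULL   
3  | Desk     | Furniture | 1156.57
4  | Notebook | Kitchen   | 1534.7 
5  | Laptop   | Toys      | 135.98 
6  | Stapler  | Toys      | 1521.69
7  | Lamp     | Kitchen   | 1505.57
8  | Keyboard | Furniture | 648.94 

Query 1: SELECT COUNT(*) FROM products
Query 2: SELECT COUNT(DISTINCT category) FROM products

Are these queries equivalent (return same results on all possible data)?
No, not equivalent

Query 1 returns: [(8,)]
Query 2 returns: [(3,)]

Reason: COUNT(*) counts rows, COUNT(DISTINCT category) counts unique categorys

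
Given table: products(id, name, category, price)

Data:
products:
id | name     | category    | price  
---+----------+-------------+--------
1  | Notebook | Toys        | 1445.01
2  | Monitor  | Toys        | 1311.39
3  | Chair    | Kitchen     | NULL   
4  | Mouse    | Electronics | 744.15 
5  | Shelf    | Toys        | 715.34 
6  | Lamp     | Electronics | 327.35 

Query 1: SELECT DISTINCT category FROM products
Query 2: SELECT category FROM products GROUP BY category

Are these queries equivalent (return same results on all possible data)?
Yes, equivalent

Both queries return: [('Electronics',), ('Kitchen',), ('Toys',)]

Reason: Both get unique categorys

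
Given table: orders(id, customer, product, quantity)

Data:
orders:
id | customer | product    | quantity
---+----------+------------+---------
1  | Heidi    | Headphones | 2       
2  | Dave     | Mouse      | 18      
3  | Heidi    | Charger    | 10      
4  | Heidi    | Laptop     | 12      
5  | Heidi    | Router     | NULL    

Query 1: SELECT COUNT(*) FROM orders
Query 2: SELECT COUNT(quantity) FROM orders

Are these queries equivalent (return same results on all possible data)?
No, not equivalent

Query 1 returns: [(5,)]
Query 2 returns: [(4,)]

Reason: COUNT(*) includes NULLs, COUNT(column) excludes them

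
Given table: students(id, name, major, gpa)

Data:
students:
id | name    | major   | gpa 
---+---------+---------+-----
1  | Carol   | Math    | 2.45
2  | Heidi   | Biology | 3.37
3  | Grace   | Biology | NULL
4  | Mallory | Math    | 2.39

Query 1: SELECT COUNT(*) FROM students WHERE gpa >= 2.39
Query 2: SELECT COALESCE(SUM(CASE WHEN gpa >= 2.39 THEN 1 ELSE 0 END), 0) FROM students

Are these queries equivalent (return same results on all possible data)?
Yes, equivalent

Both queries return: [(3,)]

Reason: COUNT with WHERE vs conditional SUM (COALESCE handles empty-table NULL)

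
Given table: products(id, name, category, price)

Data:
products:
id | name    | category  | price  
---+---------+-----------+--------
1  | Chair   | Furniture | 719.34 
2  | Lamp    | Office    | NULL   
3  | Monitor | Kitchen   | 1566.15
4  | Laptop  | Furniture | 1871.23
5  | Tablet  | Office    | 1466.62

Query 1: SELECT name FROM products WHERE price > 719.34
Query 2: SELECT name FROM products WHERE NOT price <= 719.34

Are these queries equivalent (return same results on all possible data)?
Yes, equivalent

Both queries return: [('Laptop',), ('Monitor',), ('Tablet',)]

Reason: Both filter price > 719.34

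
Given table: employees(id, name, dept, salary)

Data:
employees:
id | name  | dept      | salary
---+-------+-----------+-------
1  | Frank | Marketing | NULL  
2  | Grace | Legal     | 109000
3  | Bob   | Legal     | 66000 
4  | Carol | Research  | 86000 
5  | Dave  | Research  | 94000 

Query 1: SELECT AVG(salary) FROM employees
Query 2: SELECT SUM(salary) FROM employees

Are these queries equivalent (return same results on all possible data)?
No, not equivalent

Query 1 returns: [(88750.0,)]
Query 2 returns: [(355000,)]

Reason: AVG vs SUM give different aggregate values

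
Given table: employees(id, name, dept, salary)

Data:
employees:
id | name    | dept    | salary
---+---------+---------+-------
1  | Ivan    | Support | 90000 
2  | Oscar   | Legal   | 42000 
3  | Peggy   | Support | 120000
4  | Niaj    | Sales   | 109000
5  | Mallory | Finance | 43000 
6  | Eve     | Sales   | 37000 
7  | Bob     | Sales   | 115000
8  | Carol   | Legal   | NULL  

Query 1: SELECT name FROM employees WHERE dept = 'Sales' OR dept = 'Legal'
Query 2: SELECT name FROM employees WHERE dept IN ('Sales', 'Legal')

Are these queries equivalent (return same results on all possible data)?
Yes, equivalent

Both queries return: [('Bob',), ('Carol',), ('Eve',), ('Niaj',), ('Oscar',)]

Reason: OR vs IN are equivalent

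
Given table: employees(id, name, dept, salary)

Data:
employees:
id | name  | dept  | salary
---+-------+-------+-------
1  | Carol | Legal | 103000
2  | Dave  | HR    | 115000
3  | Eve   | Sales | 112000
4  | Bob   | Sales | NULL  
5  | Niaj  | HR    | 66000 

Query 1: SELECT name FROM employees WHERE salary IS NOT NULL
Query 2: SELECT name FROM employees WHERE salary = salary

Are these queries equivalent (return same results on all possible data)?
Yes, equivalent

Both queries return: [('Carol',), ('Dave',), ('Eve',), ('Niaj',)]

Reason: IS NOT NULL vs self-equality (both exclude NULLs)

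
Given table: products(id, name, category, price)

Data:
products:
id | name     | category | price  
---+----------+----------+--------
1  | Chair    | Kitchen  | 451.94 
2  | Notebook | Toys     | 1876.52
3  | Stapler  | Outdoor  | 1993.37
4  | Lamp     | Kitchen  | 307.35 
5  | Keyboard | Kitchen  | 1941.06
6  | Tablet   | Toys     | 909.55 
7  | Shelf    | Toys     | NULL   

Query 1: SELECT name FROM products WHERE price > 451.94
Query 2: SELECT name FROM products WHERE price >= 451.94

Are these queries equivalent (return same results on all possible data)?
No, not equivalent

Query 1 returns: [('Notebook',), ('Stapler',), ('Keyboard',), ('Tablet',)]
Query 2 returns: [('Chair',), ('Notebook',), ('Stapler',), ('Keyboard',), ('Tablet',)]

Reason: > vs >= gives different results when price = 451.94 exists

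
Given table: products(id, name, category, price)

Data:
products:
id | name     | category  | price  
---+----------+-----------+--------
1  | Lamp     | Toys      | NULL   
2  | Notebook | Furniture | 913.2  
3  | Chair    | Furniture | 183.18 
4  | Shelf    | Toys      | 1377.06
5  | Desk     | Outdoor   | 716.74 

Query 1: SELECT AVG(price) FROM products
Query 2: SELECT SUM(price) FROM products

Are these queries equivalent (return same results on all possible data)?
No, not equivalent

Query 1 returns: [(797.545,)]
Query 2 returns: [(3190.18,)]

Reason: AVG vs SUM give different aggregate values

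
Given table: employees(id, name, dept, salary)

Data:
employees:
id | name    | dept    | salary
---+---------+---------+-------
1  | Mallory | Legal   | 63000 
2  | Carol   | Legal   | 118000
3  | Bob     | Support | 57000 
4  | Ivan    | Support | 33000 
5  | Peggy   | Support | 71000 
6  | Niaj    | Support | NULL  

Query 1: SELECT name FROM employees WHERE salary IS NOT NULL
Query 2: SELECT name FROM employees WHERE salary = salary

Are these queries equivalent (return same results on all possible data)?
Yes, equivalent

Both queries return: [('Bob',), ('Carol',), ('Ivan',), ('Mallory',), ('Peggy',)]

Reason: IS NOT NULL vs self-equality (both exclude NULLs)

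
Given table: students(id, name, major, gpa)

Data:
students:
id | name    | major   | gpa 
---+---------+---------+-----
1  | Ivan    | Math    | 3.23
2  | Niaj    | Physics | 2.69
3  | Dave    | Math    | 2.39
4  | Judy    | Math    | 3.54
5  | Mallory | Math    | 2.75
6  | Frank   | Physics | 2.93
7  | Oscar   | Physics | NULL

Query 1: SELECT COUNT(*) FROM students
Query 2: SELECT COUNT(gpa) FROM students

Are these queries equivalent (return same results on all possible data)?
No, not equivalent

Query 1 returns: [(7,)]
Query 2 returns: [(6,)]

Reason: COUNT(*) includes NULLs, COUNT(column) excludes them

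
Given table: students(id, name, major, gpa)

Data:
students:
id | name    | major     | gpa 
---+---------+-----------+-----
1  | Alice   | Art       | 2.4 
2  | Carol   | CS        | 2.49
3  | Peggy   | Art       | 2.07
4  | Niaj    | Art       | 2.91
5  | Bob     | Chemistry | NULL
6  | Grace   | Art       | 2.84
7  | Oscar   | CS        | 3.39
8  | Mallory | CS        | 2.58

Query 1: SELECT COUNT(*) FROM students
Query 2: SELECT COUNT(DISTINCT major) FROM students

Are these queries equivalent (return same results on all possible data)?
No, not equivalent

Query 1 returns: [(8,)]
Query 2 returns: [(3,)]

Reason: COUNT(*) counts rows, COUNT(DISTINCT major) counts unique majors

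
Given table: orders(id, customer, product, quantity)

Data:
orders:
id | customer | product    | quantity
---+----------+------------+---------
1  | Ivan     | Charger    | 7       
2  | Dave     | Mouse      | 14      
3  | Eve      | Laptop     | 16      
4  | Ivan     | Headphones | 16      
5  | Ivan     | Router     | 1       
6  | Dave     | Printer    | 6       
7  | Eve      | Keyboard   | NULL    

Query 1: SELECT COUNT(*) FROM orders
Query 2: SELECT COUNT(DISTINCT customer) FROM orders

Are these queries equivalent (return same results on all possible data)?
No, not equivalent

Query 1 returns: [(7,)]
Query 2 returns: [(3,)]

Reason: COUNT(*) counts rows, COUNT(DISTINCT customer) counts unique customers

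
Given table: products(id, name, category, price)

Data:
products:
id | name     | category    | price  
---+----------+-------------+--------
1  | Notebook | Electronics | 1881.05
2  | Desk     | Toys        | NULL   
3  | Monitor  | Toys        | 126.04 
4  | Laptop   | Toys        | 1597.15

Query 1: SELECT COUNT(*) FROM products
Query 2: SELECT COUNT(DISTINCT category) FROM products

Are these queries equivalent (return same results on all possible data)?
No, not equivalent

Query 1 returns: [(4,)]
Query 2 returns: [(2,)]

Reason: COUNT(*) counts rows, COUNT(DISTINCT category) counts unique categorys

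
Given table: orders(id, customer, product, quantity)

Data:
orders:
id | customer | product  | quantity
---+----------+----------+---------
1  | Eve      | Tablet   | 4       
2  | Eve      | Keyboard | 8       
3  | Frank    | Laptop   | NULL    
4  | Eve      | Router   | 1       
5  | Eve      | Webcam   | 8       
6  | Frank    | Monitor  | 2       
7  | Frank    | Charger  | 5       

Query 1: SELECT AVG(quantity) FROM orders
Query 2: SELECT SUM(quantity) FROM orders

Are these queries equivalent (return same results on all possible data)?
No, not equivalent

Query 1 returns: [(4.666666666666667,)]
Query 2 returns: [(28,)]

Reason: AVG vs SUM give different aggregate values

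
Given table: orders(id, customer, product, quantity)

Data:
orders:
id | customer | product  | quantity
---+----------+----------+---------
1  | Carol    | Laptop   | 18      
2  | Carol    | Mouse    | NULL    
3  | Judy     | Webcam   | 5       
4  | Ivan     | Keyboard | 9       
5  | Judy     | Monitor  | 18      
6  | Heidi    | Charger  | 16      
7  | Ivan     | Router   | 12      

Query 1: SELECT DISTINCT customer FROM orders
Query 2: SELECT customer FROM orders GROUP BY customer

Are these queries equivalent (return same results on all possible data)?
Yes, equivalent

Both queries return: [('Carol',), ('Heidi',), ('Ivan',), ('Judy',)]

Reason: Both get unique customers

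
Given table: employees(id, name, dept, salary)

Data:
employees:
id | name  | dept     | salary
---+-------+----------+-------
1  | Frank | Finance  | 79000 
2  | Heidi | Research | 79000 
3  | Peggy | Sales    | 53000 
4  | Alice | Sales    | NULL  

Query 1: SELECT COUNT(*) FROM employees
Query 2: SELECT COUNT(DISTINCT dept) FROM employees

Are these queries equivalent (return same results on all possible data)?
No, not equivalent

Query 1 returns: [(4,)]
Query 2 returns: [(3,)]

Reason: COUNT(*) counts rows, COUNT(DISTINCT dept) counts unique depts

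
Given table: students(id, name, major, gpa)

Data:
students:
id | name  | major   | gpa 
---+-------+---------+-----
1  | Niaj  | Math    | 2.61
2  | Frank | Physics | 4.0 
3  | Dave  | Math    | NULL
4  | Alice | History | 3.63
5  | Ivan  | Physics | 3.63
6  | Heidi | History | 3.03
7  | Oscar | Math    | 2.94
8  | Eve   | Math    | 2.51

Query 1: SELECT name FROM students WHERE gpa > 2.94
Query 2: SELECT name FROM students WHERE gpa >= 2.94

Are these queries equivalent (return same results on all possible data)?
No, not equivalent

Query 1 returns: [('Frank',), ('Alice',), ('Ivan',), ('Heidi',)]
Query 2 returns: [('Frank',), ('Alice',), ('Ivan',), ('Heidi',), ('Oscar',)]

Reason: > vs >= gives different results when gpa = 2.94 exists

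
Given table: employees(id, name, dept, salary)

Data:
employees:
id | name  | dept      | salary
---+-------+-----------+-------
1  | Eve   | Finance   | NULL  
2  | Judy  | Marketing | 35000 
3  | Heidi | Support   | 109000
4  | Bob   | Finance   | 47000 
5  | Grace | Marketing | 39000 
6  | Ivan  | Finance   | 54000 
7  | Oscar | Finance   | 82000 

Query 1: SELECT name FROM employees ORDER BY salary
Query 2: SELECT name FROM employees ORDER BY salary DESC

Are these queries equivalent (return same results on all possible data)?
No, not equivalent

Query 1 returns: [('Eve',), ('Judy',), ('Grace',), ('Bob',), ('Ivan',), ('Oscar',), ('Heidi',)]
Query 2 returns: [('Heidi',), ('Oscar',), ('Ivan',), ('Bob',), ('Grace',), ('Judy',), ('Eve',)]

Reason: ASC vs DESC gives opposite ordering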